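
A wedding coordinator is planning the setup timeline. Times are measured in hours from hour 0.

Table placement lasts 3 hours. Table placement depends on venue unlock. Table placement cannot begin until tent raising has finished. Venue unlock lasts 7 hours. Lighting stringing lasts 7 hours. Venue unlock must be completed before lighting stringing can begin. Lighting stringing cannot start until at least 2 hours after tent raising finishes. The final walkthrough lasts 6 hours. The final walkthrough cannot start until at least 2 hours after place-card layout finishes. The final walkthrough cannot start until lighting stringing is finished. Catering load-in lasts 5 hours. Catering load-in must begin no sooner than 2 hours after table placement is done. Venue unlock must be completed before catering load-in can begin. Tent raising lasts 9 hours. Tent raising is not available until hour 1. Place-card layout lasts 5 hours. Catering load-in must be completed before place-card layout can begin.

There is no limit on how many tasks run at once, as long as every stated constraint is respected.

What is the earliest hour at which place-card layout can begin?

20

After its own release at hour 1, tent raising can start at hour 1 and finishes at hour 10.
Nothing blocks venue unlock, so it runs from hour 0 to hour 7.
For table placement: venue unlock (finishes hour 7); tent raising (finishes hour 10). Taking the maximum gives a start of hour 10, and it finishes at 10 + 3 = hour 13.
Catering load-in needs all of table placement (finishes hour 13, plus 2-hour gap → hour 15); venue unlock (finishes hour 7). That puts its earliest start at hour 15; it finishes at 15 + 5 = hour 20.
Place-card layout waits on catering load-in (finishes hour 20), so the earliest it can start is hour 20.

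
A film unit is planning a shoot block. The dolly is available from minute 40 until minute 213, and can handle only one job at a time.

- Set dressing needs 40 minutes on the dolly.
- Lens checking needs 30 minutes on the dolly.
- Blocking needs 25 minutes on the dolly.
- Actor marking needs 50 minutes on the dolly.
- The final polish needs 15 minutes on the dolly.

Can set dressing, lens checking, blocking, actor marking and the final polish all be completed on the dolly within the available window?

The dolly window is 213 − 40 = 173 minutes.
Running back to back, the jobs need 40 + 30 + 25 + 50 + 15 = 160 minutes on the dolly.
Since 160 ≤ 173, they fit within the window.

Yes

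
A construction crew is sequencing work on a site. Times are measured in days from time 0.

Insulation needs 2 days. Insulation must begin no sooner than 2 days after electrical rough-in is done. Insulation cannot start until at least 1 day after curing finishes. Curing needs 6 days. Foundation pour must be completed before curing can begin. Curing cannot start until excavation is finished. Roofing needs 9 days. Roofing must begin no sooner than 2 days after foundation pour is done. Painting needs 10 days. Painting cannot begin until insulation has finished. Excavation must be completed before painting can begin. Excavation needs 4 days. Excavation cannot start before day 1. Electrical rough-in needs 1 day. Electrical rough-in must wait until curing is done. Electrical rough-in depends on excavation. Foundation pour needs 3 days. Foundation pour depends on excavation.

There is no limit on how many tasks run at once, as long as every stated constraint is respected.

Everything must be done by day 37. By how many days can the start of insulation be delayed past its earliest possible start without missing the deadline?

After its own release at day 1, excavation can start at day 1 and finishes at day 5.
After excavation (finishes day 5), foundation pour can start at day 5 and finishes at day 8.
Curing needs all of foundation pour (finishes day 8); excavation (finishes day 5). That puts its earliest start at day 8; it finishes at 8 + 6 = day 14.
For electrical rough-in: curing (finishes day 14); excavation (finishes day 5). Taking the maximum gives a start of day 14, and it finishes at 14 + 1 = day 15.
Insulation needs all of electrical rough-in (finishes day 15, plus 2-day gap → day 17); curing (finishes day 14, plus 1-day gap → day 15). That puts its earliest start at day 17; it finishes at 17 + 2 = day 19.

Working backward from the deadline:
Painting has no dependents, so it just needs to finish by day 37. Starting by 37 − 10 = day 27 achieves that.
Insulation must finish before painting (must start by day 27). With a 2-day duration, insulation must start by 27 − 2 = day 25.
So insulation can start as early as day 17 and as late as day 25, giving 25 − 17 = 8 days of slack.

8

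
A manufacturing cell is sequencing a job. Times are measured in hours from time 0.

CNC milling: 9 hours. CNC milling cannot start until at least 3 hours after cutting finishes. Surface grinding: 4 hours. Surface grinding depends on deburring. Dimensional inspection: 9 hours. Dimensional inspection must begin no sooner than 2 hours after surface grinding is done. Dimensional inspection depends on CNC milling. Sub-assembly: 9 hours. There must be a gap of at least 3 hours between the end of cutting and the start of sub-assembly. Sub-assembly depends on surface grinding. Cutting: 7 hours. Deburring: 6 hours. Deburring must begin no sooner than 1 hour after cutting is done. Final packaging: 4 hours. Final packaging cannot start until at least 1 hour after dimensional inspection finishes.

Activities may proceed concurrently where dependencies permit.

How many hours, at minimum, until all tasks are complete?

34

Nothing blocks cutting, so it runs from hour 0 to hour 7.
CNC milling waits on cutting (finishes hour 7, plus 3-hour gap → hour 10), so it starts at hour 10 and finishes at 10 + 9 = hour 19.
Deburring waits on cutting (finishes hour 7, plus 1-hour gap → hour 8), so it starts at hour 8 and finishes at 8 + 6 = hour 14.
Surface grinding waits on deburring (finishes hour 14), so it starts at hour 14 and finishes at 14 + 4 = hour 18.
Sub-assembly cannot start until cutting (finishes hour 7, plus 3-hour gap → hour 10); surface grinding (finishes hour 18). The controlling bound is hour 18, so sub-assembly finishes at 18 + 9 = hour 27.
Dimensional inspection needs all of surface grinding (finishes hour 18, plus 2-hour gap → hour 20); CNC milling (finishes hour 19). That puts its earliest start at hour 20; it finishes at 20 + 9 = hour 29.
Final packaging waits on dimensional inspection (finishes hour 29, plus 1-hour gap → hour 30), so it starts at hour 30 and finishes at 30 + 4 = hour 34.
All tasks are finished once the last one completes. Finish times: Cutting at 7, Deburring at 14, CNC milling at 19, Surface grinding at 18, Dimensional inspection at 29, Sub-assembly at 27, Final packaging at 34. The latest is hour 34.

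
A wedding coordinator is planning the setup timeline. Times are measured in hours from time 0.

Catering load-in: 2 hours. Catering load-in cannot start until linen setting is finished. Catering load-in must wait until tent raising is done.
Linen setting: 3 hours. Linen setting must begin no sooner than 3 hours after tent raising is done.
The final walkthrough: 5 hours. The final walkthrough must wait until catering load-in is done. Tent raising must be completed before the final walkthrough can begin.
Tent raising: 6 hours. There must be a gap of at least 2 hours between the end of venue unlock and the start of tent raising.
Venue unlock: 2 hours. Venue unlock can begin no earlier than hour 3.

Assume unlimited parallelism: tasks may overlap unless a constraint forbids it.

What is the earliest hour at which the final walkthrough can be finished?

26

After its own release at hour 3, venue unlock can start at hour 3 and finishes at hour 5.
Tent raising waits on venue unlock (finishes hour 5, plus 2-hour gap → hour 7), so it starts at hour 7 and finishes at 7 + 6 = hour 13.
After tent raising (finishes hour 13, plus 3-hour gap → hour 16), linen setting can start at hour 16 and finishes at hour 19.
Catering load-in needs all of linen setting (finishes hour 19); tent raising (finishes hour 13). That puts its earliest start at hour 19; it finishes at 19 + 2 = hour 21.
For the final walkthrough: catering load-in (finishes hour 21); tent raising (finishes hour 13). Taking the maximum gives a start of hour 21, and it finishes at 21 + 5 = hour 26.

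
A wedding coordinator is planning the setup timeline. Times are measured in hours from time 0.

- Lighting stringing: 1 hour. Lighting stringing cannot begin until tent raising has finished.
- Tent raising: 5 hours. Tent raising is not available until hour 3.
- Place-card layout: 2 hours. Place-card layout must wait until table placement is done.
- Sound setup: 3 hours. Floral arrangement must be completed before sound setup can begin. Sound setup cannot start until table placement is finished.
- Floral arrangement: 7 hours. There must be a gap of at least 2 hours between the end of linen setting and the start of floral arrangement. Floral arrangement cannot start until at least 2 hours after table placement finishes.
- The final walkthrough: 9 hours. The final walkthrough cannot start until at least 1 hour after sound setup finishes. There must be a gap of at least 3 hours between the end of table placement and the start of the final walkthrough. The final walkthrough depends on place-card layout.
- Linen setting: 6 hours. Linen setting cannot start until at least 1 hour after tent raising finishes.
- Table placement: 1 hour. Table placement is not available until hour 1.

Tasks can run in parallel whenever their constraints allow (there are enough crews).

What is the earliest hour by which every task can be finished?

Table placement cannot begin until its own release at hour 1. It runs from hour 1 to 1 + 1 = hour 2.
After table placement (finishes hour 2), place-card layout can start at hour 2 and finishes at hour 4.
Tent raising cannot begin until its own release at hour 3. It runs from hour 3 to 3 + 5 = hour 8.
After tent raising (finishes hour 8), lighting stringing can start at hour 8 and finishes at hour 9.
Linen setting cannot begin until tent raising (finishes hour 8, plus 1-hour gap → hour 9). It runs from hour 9 to 9 + 6 = hour 15.
Floral arrangement needs all of linen setting (finishes hour 15, plus 2-hour gap → hour 17); table placement (finishes hour 2, plus 2-hour gap → hour 4). That puts its earliest start at hour 17; it finishes at 17 + 7 = hour 24.
Sound setup cannot start until floral arrangement (finishes hour 24); table placement (finishes hour 2). The controlling bound is hour 24, so sound setup finishes at 24 + 3 = hour 27.
The final walkthrough has to wait for sound setup (finishes hour 27, plus 1-hour gap → hour 28); table placement (finishes hour 2, plus 3-hour gap → hour 5); place-card layout (finishes hour 4). The latest of these is hour 28, so the final walkthrough runs hour 28 to 28 + 9 = hour 37.
All tasks are finished once the last one completes. Finish times: Tent raising at 8, Table placement at 2, Linen setting at 15, Floral arrangement at 24, Lighting stringing at 9, Sound setup at 27, Place-card layout at 4, The final walkthrough at 37. The latest is hour 37.

37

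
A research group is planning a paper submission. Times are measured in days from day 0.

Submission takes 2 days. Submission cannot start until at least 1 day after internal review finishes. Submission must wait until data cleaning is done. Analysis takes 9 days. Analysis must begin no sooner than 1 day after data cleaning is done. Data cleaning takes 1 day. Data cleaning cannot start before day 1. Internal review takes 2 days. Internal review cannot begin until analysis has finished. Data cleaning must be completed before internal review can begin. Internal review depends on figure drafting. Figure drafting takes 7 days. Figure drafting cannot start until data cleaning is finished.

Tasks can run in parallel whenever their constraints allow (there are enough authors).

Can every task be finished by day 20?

Yes

Data cleaning waits on its own release at day 1, so it starts at day 1 and finishes at 1 + 1 = day 2.
Figure drafting waits on data cleaning (finishes day 2), so it starts at day 2 and finishes at 2 + 7 = day 9.
Analysis waits on data cleaning (finishes day 2, plus 1-day gap → day 3), so it starts at day 3 and finishes at 3 + 9 = day 12.
For internal review: analysis (finishes day 12); data cleaning (finishes day 2); figure drafting (finishes day 9). Taking the maximum gives a start of day 12, and it finishes at 12 + 2 = day 14.
Submission has to wait for internal review (finishes day 14, plus 1-day gap → day 15); data cleaning (finishes day 2). The latest of these is day 15, so submission runs day 15 to 15 + 2 = day 17.
Every task is finished by day 17, which is no later than the deadline of 20, so the schedule is feasible.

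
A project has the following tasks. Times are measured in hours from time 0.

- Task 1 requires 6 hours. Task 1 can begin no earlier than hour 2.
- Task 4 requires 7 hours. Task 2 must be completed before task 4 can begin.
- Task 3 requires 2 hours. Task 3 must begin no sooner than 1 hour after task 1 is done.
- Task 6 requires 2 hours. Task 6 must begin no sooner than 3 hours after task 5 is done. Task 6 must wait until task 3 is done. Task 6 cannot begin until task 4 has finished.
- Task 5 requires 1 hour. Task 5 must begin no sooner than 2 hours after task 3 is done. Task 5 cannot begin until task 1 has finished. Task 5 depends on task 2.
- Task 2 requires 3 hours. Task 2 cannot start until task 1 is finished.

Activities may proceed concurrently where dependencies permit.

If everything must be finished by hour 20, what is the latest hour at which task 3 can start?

10

Task 6 must finish by hour 20; it takes 2 hours, so it must start by 20 − 2 = hour 18.
Task 5 has to be done before task 6 (must start by hour 18, minus 3-hour gap → hour 15). That means finishing by hour 15, i.e. starting by 15 − 1 = hour 14.
Task 3 feeds task 5 (must start by hour 14, minus 2-hour gap → hour 12); task 6 (must start by hour 18). Taking the minimum, task 3 must finish by hour 12 and start by 12 − 2 = hour 10.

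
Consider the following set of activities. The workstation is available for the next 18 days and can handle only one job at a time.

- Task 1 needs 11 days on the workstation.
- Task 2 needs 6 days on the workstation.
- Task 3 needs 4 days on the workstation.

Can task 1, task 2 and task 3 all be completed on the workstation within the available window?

No

Running back to back, the jobs need 11 + 6 + 4 = 21 days on the workstation.
Since 21 > 18, they cannot all fit.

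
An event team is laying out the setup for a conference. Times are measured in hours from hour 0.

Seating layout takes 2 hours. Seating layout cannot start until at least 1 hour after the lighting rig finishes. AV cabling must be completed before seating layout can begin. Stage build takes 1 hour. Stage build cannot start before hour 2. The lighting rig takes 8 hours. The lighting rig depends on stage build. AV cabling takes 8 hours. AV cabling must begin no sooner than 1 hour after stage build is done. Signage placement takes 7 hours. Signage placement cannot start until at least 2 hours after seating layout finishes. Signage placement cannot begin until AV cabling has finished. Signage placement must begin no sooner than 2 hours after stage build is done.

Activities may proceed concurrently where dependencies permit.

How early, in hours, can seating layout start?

12

Stage build cannot begin until its own release at hour 2. It runs from hour 2 to 2 + 1 = hour 3.
After stage build (finishes hour 3, plus 1-hour gap → hour 4), AV cabling can start at hour 4 and finishes at hour 12.
After stage build (finishes hour 3), the lighting rig can start at hour 3 and finishes at hour 11.
Seating layout waits on the lighting rig (finishes hour 11, plus 1-hour gap → hour 12); AV cabling (finishes hour 12). The latest of these is hour 12, which is the earliest seating layout can start.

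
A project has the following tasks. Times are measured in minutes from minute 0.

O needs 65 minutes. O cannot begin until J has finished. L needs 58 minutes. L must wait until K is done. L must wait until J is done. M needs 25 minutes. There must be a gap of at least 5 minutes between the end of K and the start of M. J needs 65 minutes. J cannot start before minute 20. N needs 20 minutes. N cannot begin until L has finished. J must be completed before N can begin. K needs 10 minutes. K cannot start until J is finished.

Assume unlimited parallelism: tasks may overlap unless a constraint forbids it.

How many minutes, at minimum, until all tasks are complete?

173

J waits on its own release at minute 20, so it starts at minute 20 and finishes at 20 + 65 = minute 85.
After J (finishes minute 85), O can start at minute 85 and finishes at minute 150.
K waits on J (finishes minute 85), so it starts at minute 85 and finishes at 85 + 10 = minute 95.
After K (finishes minute 95, plus 5-minute gap → minute 100), M can start at minute 100 and finishes at minute 125.
For L: K (finishes minute 95); J (finishes minute 85). Taking the maximum gives a start of minute 95, and it finishes at 95 + 58 = minute 153.
For N: L (finishes minute 153); J (finishes minute 85). Taking the maximum gives a start of minute 153, and it finishes at 153 + 20 = minute 173.
All tasks are finished once the last one completes. Finish times: J at 85, K at 95, L at 153, M at 125, N at 173, O at 150. The latest is minute 173.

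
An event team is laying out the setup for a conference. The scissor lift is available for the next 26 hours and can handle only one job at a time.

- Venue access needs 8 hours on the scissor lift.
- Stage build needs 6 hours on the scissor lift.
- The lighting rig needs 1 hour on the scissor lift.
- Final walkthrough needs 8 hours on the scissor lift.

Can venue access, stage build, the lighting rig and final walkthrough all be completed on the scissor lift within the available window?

Running back to back, the jobs need 8 + 6 + 1 + 8 = 23 hours on the scissor lift.
Since 23 ≤ 26, they fit within the window.

Yes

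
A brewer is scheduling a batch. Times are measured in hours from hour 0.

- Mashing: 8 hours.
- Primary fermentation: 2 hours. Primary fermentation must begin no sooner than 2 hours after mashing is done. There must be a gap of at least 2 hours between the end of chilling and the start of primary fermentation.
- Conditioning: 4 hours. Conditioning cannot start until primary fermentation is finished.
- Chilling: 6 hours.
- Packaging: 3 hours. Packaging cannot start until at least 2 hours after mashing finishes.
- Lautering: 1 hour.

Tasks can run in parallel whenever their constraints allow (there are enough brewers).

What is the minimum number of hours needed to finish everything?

16

Chilling can start immediately at hour 0; it finishes at hour 6.
Nothing blocks lautering, so it runs from hour 0 to hour 1.
Mashing has no prerequisites, so it starts at hour 0 and finishes at hour 8.
Packaging cannot begin until mashing (finishes hour 8, plus 2-hour gap → hour 10). It runs from hour 10 to 10 + 3 = hour 13.
Primary fermentation cannot start until mashing (finishes hour 8, plus 2-hour gap → hour 10); chilling (finishes hour 6, plus 2-hour gap → hour 8). The controlling bound is hour 10, so primary fermentation finishes at 10 + 2 = hour 12.
Conditioning waits on primary fermentation (finishes hour 12), so it starts at hour 12 and finishes at 12 + 4 = hour 16.
All tasks are finished once the last one completes. Finish times: Mashing at 8, Lautering at 1, Chilling at 6, Primary fermentation at 12, Conditioning at 16, Packaging at 13. The latest is hour 16.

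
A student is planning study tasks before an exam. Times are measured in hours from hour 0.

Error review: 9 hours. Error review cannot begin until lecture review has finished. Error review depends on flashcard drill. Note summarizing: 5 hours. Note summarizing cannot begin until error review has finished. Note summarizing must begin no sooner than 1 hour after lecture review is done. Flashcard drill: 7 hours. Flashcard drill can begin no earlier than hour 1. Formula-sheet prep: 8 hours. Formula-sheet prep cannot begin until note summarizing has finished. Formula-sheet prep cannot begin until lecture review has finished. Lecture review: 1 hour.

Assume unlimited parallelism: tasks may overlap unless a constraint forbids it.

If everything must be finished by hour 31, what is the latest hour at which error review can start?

9

Formula-sheet prep has no dependents, so it just needs to finish by hour 31. Starting by 31 − 8 = hour 23 achieves that.
Note summarizing has to be done before formula-sheet prep (must start by hour 23). That means finishing by hour 23, i.e. starting by 23 − 5 = hour 18.
Error review feeds into note summarizing (must start by hour 18); so error review must finish by hour 18 and therefore start by hour 9.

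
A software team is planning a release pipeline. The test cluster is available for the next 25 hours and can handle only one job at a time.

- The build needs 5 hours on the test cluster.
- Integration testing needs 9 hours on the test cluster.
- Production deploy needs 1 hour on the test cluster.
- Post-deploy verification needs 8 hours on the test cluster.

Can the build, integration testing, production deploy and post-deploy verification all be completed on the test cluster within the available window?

Running back to back, the jobs need 5 + 9 + 1 + 8 = 23 hours on the test cluster.
Since 23 ≤ 25, they fit within the window.

Yes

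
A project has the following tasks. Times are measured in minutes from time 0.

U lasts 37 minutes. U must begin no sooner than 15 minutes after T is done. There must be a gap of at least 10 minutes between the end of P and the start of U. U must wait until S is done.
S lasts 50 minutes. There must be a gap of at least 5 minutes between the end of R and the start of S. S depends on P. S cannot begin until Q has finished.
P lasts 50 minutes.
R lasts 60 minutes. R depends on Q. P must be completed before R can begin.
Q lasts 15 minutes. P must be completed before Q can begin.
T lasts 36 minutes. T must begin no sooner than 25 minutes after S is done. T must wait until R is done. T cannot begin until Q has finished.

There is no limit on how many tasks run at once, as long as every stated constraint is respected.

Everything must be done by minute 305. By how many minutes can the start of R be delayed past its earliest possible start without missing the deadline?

P can start immediately at minute 0; it finishes at minute 50.
After P (finishes minute 50), Q can start at minute 50 and finishes at minute 65.
R cannot start until Q (finishes minute 65); P (finishes minute 50). The controlling bound is minute 65, so R finishes at 65 + 60 = minute 125.

Working backward from the deadline:
U has no dependents, so it just needs to finish by minute 305. Starting by 305 − 37 = minute 268 achieves that.
T must finish before U (must start by minute 268, minus 15-minute gap → minute 253). With a 36-minute duration, T must start by 253 − 36 = minute 217.
S feeds T (must start by minute 217, minus 25-minute gap → minute 192); U (must start by minute 268). Taking the minimum, S must finish by minute 192 and start by 192 − 50 = minute 142.
R feeds S (must start by minute 142, minus 5-minute gap → minute 137); T (must start by minute 217). Taking the minimum, R must finish by minute 137 and start by 137 − 60 = minute 77.
So R can start as early as minute 65 and as late as minute 77, giving 77 − 65 = 12 minutes of slack.

12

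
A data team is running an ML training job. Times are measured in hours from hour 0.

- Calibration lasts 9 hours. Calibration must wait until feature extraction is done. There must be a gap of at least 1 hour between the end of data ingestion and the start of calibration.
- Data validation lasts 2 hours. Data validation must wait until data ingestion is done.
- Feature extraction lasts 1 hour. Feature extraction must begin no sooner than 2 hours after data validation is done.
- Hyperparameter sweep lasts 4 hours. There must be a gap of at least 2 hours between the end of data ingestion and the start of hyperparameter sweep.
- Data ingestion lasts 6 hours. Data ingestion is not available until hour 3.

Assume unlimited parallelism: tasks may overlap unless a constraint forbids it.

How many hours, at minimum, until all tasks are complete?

23

After its own release at hour 3, data ingestion can start at hour 3 and finishes at hour 9.
Hyperparameter sweep waits on data ingestion (finishes hour 9, plus 2-hour gap → hour 11), so it starts at hour 11 and finishes at 11 + 4 = hour 15.
Data validation waits on data ingestion (finishes hour 9), so it starts at hour 9 and finishes at 9 + 2 = hour 11.
Feature extraction cannot begin until data validation (finishes hour 11, plus 2-hour gap → hour 13). It runs from hour 13 to 13 + 1 = hour 14.
For calibration: feature extraction (finishes hour 14); data ingestion (finishes hour 9, plus 1-hour gap → hour 10). Taking the maximum gives a start of hour 14, and it finishes at 14 + 9 = hour 23.
All tasks are finished once the last one completes. Finish times: Data ingestion at 9, Data validation at 11, Feature extraction at 14, Hyperparameter sweep at 15, Calibration at 23. The latest is hour 23.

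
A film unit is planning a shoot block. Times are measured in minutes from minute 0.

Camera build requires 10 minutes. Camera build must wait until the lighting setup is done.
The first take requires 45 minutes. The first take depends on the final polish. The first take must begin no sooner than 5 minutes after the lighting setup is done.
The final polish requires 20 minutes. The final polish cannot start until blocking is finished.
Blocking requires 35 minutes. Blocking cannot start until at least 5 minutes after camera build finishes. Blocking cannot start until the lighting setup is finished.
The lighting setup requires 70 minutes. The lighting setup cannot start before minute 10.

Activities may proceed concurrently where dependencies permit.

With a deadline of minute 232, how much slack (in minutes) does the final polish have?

37

The lighting setup cannot begin until its own release at minute 10. It runs from minute 10 to 10 + 70 = minute 80.
Camera build cannot begin until the lighting setup (finishes minute 80). It runs from minute 80 to 80 + 10 = minute 90.
Blocking cannot start until camera build (finishes minute 90, plus 5-minute gap → minute 95); the lighting setup (finishes minute 80). The controlling bound is minute 95, so blocking finishes at 95 + 35 = minute 130.
The final polish waits on blocking (finishes minute 130), so it starts at minute 130 and finishes at 130 + 20 = minute 150.

Working backward from the deadline:
The first take must finish by minute 232; it takes 45 minutes, so it must start by 232 − 45 = minute 187.
The final polish has to be done before the first take (must start by minute 187). That means finishing by minute 187, i.e. starting by 187 − 20 = minute 167.
So the final polish can start as early as minute 130 and as late as minute 167, giving 167 − 130 = 37 minutes of slack.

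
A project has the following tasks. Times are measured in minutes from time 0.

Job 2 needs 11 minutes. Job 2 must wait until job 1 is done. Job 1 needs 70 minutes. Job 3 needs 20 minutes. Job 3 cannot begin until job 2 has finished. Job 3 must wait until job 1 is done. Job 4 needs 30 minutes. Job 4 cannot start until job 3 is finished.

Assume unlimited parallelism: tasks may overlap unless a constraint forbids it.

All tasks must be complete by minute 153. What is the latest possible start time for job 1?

22

To finish by minute 153, job 4 (duration 30) must start no later than minute 123.
Job 3 must finish before job 4 (must start by minute 123). With a 20-minute duration, job 3 must start by 123 − 20 = minute 103.
Job 2 feeds into job 3 (must start by minute 103); so job 2 must finish by minute 103 and therefore start by minute 92.
Job 1 must finish in time for job 2 (must start by minute 92); job 3 (must start by minute 103). The tightest is minute 92, so job 1 must start by 92 − 70 = minute 22.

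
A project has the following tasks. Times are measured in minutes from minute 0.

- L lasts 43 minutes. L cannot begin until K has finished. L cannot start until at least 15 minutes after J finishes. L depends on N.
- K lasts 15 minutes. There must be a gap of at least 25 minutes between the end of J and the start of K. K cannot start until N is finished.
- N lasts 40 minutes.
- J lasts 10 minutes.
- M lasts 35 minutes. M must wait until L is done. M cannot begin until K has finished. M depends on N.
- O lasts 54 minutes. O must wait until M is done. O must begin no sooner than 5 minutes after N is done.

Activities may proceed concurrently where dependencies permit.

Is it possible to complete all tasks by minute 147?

No

N has no prerequisites, so it starts at minute 0 and finishes at minute 40.
Nothing blocks J, so it runs from minute 0 to minute 10.
K has to wait for J (finishes minute 10, plus 25-minute gap → minute 35); N (finishes minute 40). The latest of these is minute 40, so K runs minute 40 to 40 + 15 = minute 55.
For L: K (finishes minute 55); J (finishes minute 10, plus 15-minute gap → minute 25); N (finishes minute 40). Taking the maximum gives a start of minute 55, and it finishes at 55 + 43 = minute 98.
M cannot start until L (finishes minute 98); K (finishes minute 55); N (finishes minute 40). The controlling bound is minute 98, so M finishes at 98 + 35 = minute 133.
O needs all of M (finishes minute 133); N (finishes minute 40, plus 5-minute gap → minute 45). That puts its earliest start at minute 133; it finishes at 133 + 54 = minute 187.
The earliest everything can be done is minute 187, which is after the deadline of 147, so it is not possible.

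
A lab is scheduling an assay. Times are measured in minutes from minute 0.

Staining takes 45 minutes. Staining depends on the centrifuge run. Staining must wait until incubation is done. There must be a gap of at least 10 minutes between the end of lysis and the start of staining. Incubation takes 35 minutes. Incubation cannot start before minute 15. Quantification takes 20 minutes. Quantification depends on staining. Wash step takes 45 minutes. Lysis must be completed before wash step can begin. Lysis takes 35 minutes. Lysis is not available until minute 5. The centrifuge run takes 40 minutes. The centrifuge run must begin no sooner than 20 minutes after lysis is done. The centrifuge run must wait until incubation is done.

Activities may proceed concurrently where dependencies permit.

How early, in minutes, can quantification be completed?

After its own release at minute 15, incubation can start at minute 15 and finishes at minute 50.
Lysis waits on its own release at minute 5, so it starts at minute 5 and finishes at 5 + 35 = minute 40.
The centrifuge run needs all of lysis (finishes minute 40, plus 20-minute gap → minute 60); incubation (finishes minute 50). That puts its earliest start at minute 60; it finishes at 60 + 40 = minute 100.
Staining has to wait for the centrifuge run (finishes minute 100); incubation (finishes minute 50); lysis (finishes minute 40, plus 10-minute gap → minute 50). The latest of these is minute 100, so staining runs minute 100 to 100 + 45 = minute 145.
After staining (finishes minute 145), quantification can start at minute 145 and finishes at minute 165.

165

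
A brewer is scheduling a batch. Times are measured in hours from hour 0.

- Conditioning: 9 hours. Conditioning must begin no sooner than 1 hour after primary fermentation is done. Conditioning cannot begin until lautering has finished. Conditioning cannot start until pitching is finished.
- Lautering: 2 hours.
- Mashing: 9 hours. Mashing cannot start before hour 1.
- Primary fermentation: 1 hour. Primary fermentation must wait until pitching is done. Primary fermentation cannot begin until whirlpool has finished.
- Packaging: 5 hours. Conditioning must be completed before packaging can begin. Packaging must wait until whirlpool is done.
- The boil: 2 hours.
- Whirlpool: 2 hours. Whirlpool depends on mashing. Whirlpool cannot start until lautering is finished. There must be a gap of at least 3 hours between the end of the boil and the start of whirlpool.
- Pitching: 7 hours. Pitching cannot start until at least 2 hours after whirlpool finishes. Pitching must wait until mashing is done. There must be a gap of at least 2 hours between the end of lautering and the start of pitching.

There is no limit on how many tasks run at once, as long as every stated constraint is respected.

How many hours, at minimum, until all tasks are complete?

37

The boil has no prerequisites, so it starts at hour 0 and finishes at hour 2.
Lautering has no prerequisites, so it starts at hour 0 and finishes at hour 2.
After its own release at hour 1, mashing can start at hour 1 and finishes at hour 10.
Whirlpool has to wait for mashing (finishes hour 10); lautering (finishes hour 2); the boil (finishes hour 2, plus 3-hour gap → hour 5). The latest of these is hour 10, so whirlpool runs hour 10 to 10 + 2 = hour 12.
For pitching: whirlpool (finishes hour 12, plus 2-hour gap → hour 14); mashing (finishes hour 10); lautering (finishes hour 2, plus 2-hour gap → hour 4). Taking the maximum gives a start of hour 14, and it finishes at 14 + 7 = hour 21.
Primary fermentation has to wait for pitching (finishes hour 21); whirlpool (finishes hour 12). The latest of these is hour 21, so primary fermentation runs hour 21 to 21 + 1 = hour 22.
Conditioning needs all of primary fermentation (finishes hour 22, plus 1-hour gap → hour 23); lautering (finishes hour 2); pitching (finishes hour 21). That puts its earliest start at hour 23; it finishes at 23 + 9 = hour 32.
Packaging cannot start until conditioning (finishes hour 32); whirlpool (finishes hour 12). The controlling bound is hour 32, so packaging finishes at 32 + 5 = hour 37.
All tasks are finished once the last one completes. Finish times: Mashing at 10, Lautering at 2, The boil at 2, Whirlpool at 12, Pitching at 21, Primary fermentation at 22, Conditioning at 32, Packaging at 37. The latest is hour 37.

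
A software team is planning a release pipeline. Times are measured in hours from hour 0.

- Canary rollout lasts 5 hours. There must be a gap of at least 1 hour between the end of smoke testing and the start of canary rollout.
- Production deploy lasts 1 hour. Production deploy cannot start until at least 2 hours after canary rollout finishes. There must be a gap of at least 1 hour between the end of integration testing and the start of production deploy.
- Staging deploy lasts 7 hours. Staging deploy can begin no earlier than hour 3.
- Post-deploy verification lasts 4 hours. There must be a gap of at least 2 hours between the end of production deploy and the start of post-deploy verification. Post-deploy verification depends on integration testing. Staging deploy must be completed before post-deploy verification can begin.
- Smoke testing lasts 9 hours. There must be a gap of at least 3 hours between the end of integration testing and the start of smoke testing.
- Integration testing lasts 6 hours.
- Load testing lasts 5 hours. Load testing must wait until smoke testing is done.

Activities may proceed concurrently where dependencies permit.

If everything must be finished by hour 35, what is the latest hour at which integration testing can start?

Post-deploy verification has no dependents, so it just needs to finish by hour 35. Starting by 35 − 4 = hour 31 achieves that.
Since post-deploy verification (must start by hour 31, minus 2-hour gap → hour 29) depends on it, production deploy must finish by hour 29. Backing off its 1-hour duration gives a latest start of hour 28.
Canary rollout must finish before production deploy (must start by hour 28, minus 2-hour gap → hour 26). With a 5-hour duration, canary rollout must start by 26 − 5 = hour 21.
Load testing must finish by hour 35; it takes 5 hours, so it must start by 35 − 5 = hour 30.
Smoke testing must finish in time for canary rollout (must start by hour 21, minus 1-hour gap → hour 20); load testing (must start by hour 30). The tightest is hour 20, so smoke testing must start by 20 − 9 = hour 11.
For integration testing: smoke testing (must start by hour 11, minus 3-hour gap → hour 8); production deploy (must start by hour 28, minus 1-hour gap → hour 27); post-deploy verification (must start by hour 31). The most restrictive is hour 8; with a 6-hour duration, integration testing must start by hour 2.

2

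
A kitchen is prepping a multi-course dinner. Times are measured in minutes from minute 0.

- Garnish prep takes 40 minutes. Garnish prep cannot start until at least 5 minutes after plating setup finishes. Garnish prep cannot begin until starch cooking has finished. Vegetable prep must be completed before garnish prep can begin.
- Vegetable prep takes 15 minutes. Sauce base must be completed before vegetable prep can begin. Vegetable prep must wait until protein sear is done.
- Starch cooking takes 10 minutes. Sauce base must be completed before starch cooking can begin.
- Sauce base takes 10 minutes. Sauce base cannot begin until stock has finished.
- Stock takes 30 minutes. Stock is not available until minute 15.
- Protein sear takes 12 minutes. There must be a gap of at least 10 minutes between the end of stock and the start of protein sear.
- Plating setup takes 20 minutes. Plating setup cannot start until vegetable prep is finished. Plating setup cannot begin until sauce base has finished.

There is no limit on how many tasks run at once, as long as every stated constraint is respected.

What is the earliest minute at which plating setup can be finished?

102

After its own release at minute 15, stock can start at minute 15 and finishes at minute 45.
After stock (finishes minute 45, plus 10-minute gap → minute 55), protein sear can start at minute 55 and finishes at minute 67.
Sauce base waits on stock (finishes minute 45), so it starts at minute 45 and finishes at 45 + 10 = minute 55.
Vegetable prep needs all of sauce base (finishes minute 55); protein sear (finishes minute 67). That puts its earliest start at minute 67; it finishes at 67 + 15 = minute 82.
Plating setup cannot start until vegetable prep (finishes minute 82); sauce base (finishes minute 55). The controlling bound is minute 82, so plating setup finishes at 82 + 20 = minute 102.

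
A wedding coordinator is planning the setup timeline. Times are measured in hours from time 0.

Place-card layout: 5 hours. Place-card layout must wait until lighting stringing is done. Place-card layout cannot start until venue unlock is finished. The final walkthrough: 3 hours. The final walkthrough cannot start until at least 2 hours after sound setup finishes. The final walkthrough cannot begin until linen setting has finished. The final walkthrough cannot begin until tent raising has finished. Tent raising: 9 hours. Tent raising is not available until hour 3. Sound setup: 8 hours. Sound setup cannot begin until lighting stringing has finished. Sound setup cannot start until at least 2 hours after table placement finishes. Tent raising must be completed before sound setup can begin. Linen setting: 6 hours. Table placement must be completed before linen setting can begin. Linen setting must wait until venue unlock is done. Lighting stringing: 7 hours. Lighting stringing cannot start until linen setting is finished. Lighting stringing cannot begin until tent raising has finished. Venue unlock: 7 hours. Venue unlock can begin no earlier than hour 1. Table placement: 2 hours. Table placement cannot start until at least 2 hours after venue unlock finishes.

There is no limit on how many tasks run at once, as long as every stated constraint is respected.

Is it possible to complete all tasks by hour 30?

Tent raising waits on its own release at hour 3, so it starts at hour 3 and finishes at 3 + 9 = hour 12.
Venue unlock cannot begin until its own release at hour 1. It runs from hour 1 to 1 + 7 = hour 8.
After venue unlock (finishes hour 8, plus 2-hour gap → hour 10), table placement can start at hour 10 and finishes at hour 12.
For linen setting: table placement (finishes hour 12); venue unlock (finishes hour 8). Taking the maximum gives a start of hour 12, and it finishes at 12 + 6 = hour 18.
Lighting stringing has to wait for linen setting (finishes hour 18); tent raising (finishes hour 12). The latest of these is hour 18, so lighting stringing runs hour 18 to 18 + 7 = hour 25.
Place-card layout needs all of lighting stringing (finishes hour 25); venue unlock (finishes hour 8). That puts its earliest start at hour 25; it finishes at 25 + 5 = hour 30.
Sound setup has to wait for lighting stringing (finishes hour 25); table placement (finishes hour 12, plus 2-hour gap → hour 14); tent raising (finishes hour 12). The latest of these is hour 25, so sound setup runs hour 25 to 25 + 8 = hour 33.
The final walkthrough cannot start until sound setup (finishes hour 33, plus 2-hour gap → hour 35); linen setting (finishes hour 18); tent raising (finishes hour 12). The controlling bound is hour 35, so the final walkthrough finishes at 35 + 3 = hour 38.
The earliest everything can be done is hour 38, which is after the deadline of 30, so it is not possible.

No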